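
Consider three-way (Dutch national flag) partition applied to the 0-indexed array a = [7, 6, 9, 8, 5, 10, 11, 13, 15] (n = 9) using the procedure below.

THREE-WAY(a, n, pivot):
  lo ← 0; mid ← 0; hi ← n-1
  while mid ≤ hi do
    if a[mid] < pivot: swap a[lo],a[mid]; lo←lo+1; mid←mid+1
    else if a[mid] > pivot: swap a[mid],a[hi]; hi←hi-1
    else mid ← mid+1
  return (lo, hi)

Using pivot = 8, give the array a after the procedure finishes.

lo=0 mid=0 hi=8
7<8: swap(0,0), lo=1 mid=1 ⇒ [7, 6, 9, 8, 5, 10, 11, 13, 15]
6<8: swap(1,1), lo=2 mid=2 ⇒ [7, 6, 9, 8, 5, 10, 11, 13, 15]
9>8: swap(2,8), hi=7 ⇒ [7, 6, 15, 8, 5, 10, 11, 13, 9]
15>8: swap(2,7), hi=6 ⇒ [7, 6, 13, 8, 5, 10, 11, 15, 9]
13>8: swap(2,6), hi=5 ⇒ [7, 6, 11, 8, 5, 10, 13, 15, 9]
11>8: swap(2,5), hi=4 ⇒ [7, 6, 10, 8, 5, 11, 13, 15, 9]
10>8: swap(2,4), hi=3 ⇒ [7, 6, 5, 8, 10, 11, 13, 15, 9]
5<8: swap(2,2), lo=3 mid=3 ⇒ [7, 6, 5, 8, 10, 11, 13, 15, 9]
8=8: mid=4
done. lo=3 hi=3; a=[7, 6, 5, 8, 10, 11, 13, 15, 9]

[7, 6, 5, 8, 10, 11, 13, 15, 9]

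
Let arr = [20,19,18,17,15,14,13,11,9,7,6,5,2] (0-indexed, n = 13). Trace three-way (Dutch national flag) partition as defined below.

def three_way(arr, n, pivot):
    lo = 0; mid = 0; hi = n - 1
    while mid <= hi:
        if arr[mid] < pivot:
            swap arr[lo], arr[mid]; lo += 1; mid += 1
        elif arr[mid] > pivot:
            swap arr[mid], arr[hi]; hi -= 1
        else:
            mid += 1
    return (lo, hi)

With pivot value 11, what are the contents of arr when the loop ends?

lo=0 mid=0 hi=12
20>11: swap(0,12), hi=11 ⇒ [2,19,18,17,15,14,13,11,9,7,6,5,20]
2<11: swap(0,0), lo=1 mid=1 ⇒ [2,19,18,17,15,14,13,11,9,7,6,5,20]
19>11: swap(1,11), hi=10 ⇒ [2,5,18,17,15,14,13,11,9,7,6,19,20]
5<11: swap(1,1), lo=2 mid=2 ⇒ [2,5,18,17,15,14,13,11,9,7,6,19,20]
18>11: swap(2,10), hi=9 ⇒ [2,5,6,17,15,14,13,11,9,7,18,19,20]
6<11: swap(2,2), lo=3 mid=3 ⇒ [2,5,6,17,15,14,13,11,9,7,18,19,20]
17>11: swap(3,9), hi=8 ⇒ [2,5,6,7,15,14,13,11,9,17,18,19,20]
7<11: swap(3,3), lo=4 mid=4 ⇒ [2,5,6,7,15,14,13,11,9,17,18,19,20]
15>11: swap(4,8), hi=7 ⇒ [2,5,6,7,9,14,13,11,15,17,18,19,20]
9<11: swap(4,4), lo=5 mid=5 ⇒ [2,5,6,7,9,14,13,11,15,17,18,19,20]
14>11: swap(5,7), hi=6 ⇒ [2,5,6,7,9,11,13,14,15,17,18,19,20]
11=11: mid=6
13>11: swap(6,6), hi=5 ⇒ [2,5,6,7,9,11,13,14,15,17,18,19,20]
done. lo=5 hi=5; arr=[2,5,6,7,9,11,13,14,15,17,18,19,20]

[2,5,6,7,9,11,13,14,15,17,18,19,20]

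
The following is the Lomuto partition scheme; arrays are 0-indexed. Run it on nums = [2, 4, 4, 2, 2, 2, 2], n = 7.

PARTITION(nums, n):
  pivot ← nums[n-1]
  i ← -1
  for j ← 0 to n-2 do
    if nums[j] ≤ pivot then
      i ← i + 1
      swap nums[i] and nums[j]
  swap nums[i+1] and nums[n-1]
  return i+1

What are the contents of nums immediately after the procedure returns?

[2, 2, 2, 2, 2, 4, 4]

pivot=2, i=-1
j=0: 2≤2, i=0, swap(0,0) ⇒ [2, 4, 4, 2, 2, 2, 2]
j=1: 4>2, skip
j=2: 4>2, skip
j=3: 2≤2, i=1, swap(1,3) ⇒ [2, 2, 4, 4, 2, 2, 2]
j=4: 2≤2, i=2, swap(2,4) ⇒ [2, 2, 2, 4, 4, 2, 2]
j=5: 2≤2, i=3, swap(3,5) ⇒ [2, 2, 2, 2, 4, 4, 2]
swap(4,6) ⇒ [2, 2, 2, 2, 2, 4, 4]; return 4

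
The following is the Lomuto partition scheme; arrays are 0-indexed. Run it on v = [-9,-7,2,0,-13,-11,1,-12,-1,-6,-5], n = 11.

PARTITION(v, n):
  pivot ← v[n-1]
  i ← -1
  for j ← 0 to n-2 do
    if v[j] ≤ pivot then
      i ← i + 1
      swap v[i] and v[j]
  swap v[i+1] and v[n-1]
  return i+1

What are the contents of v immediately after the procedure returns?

[-9,-7,-13,-11,-12,-6,-5,2,-1,0,1]

pivot=-5, i=-1
j=0: -9≤-5, i=0, swap(0,0) ⇒ [-9,-7,2,0,-13,-11,1,-12,-1,-6,-5]
j=1: -7≤-5, i=1, swap(1,1) ⇒ [-9,-7,2,0,-13,-11,1,-12,-1,-6,-5]
j=2: 2>-5, skip
j=3: 0>-5, skip
j=4: -13≤-5, i=2, swap(2,4) ⇒ [-9,-7,-13,0,2,-11,1,-12,-1,-6,-5]
j=5: -11≤-5, i=3, swap(3,5) ⇒ [-9,-7,-13,-11,2,0,1,-12,-1,-6,-5]
j=6: 1>-5, skip
j=7: -12≤-5, i=4, swap(4,7) ⇒ [-9,-7,-13,-11,-12,0,1,2,-1,-6,-5]
j=8: -1>-5, skip
j=9: -6≤-5, i=5, swap(5,9) ⇒ [-9,-7,-13,-11,-12,-6,1,2,-1,0,-5]
swap(6,10) ⇒ [-9,-7,-13,-11,-12,-6,-5,2,-1,0,1]; return 6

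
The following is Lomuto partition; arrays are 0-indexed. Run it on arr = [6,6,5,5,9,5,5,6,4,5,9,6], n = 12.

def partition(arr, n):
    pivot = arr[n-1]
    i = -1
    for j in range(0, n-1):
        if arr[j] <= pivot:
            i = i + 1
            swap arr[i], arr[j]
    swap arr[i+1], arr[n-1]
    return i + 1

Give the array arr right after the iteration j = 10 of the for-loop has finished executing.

pivot=6, i=-1
j=0: 6≤6, i=0, swap(0,0) ⇒ [6,6,5,5,9,5,5,6,4,5,9,6]
j=1: 6≤6, i=1, swap(1,1) ⇒ [6,6,5,5,9,5,5,6,4,5,9,6]
j=2: 5≤6, i=2, swap(2,2) ⇒ [6,6,5,5,9,5,5,6,4,5,9,6]
j=3: 5≤6, i=3, swap(3,3) ⇒ [6,6,5,5,9,5,5,6,4,5,9,6]
j=4: 9>6, skip
j=5: 5≤6, i=4, swap(4,5) ⇒ [6,6,5,5,5,9,5,6,4,5,9,6]
j=6: 5≤6, i=5, swap(5,6) ⇒ [6,6,5,5,5,5,9,6,4,5,9,6]
j=7: 6≤6, i=6, swap(6,7) ⇒ [6,6,5,5,5,5,6,9,4,5,9,6]
j=8: 4≤6, i=7, swap(7,8) ⇒ [6,6,5,5,5,5,6,4,9,5,9,6]
j=9: 5≤6, i=8, swap(8,9) ⇒ [6,6,5,5,5,5,6,4,5,9,9,6]
j=10: 9>6, skip
(after j=10) arr = [6,6,5,5,5,5,6,4,5,9,9,6]

[6,6,5,5,5,5,6,4,5,9,9,6]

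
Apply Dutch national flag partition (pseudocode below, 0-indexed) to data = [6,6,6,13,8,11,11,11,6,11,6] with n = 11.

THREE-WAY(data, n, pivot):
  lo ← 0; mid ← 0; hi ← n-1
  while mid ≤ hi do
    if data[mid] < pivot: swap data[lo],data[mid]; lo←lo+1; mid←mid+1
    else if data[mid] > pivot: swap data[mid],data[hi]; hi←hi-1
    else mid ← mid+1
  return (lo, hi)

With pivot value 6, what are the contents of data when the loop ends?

[6,6,6,6,6,11,11,11,11,8,13]

pivot = 6; lo=0, mid=0, hi=10
data[mid]=6=6: mid=1
data[mid]=6=6: mid=2
data[mid]=6=6: mid=3
data[mid]=13>6: swap data[3],data[10]; hi=9 → [6,6,6,6,8,11,11,11,6,11,13]
data[mid]=6=6: mid=4
data[mid]=8>6: swap data[4],data[9]; hi=8 → [6,6,6,6,11,11,11,11,6,8,13]
data[mid]=11>6: swap data[4],data[8]; hi=7 → [6,6,6,6,6,11,11,11,11,8,13]
data[mid]=6=6: mid=5
data[mid]=11>6: swap data[5],data[7]; hi=6 → [6,6,6,6,6,11,11,11,11,8,13]
data[mid]=11>6: swap data[5],data[6]; hi=5 → [6,6,6,6,6,11,11,11,11,8,13]
data[mid]=11>6: swap data[5],data[5]; hi=4 → [6,6,6,6,6,11,11,11,11,8,13]
end: lo=0, hi=4; data = [6,6,6,6,6,11,11,11,11,8,13]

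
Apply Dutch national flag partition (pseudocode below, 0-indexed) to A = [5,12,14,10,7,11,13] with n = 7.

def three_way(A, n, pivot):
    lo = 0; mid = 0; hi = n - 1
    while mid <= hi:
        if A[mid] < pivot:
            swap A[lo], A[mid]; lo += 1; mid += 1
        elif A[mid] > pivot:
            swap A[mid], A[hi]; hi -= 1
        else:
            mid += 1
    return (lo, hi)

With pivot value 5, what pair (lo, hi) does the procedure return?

lo=0 mid=0 hi=6
5=5: mid=1
12>5: swap(1,6), hi=5 ⇒ [5,13,14,10,7,11,12]
13>5: swap(1,5), hi=4 ⇒ [5,11,14,10,7,13,12]
11>5: swap(1,4), hi=3 ⇒ [5,7,14,10,11,13,12]
7>5: swap(1,3), hi=2 ⇒ [5,10,14,7,11,13,12]
10>5: swap(1,2), hi=1 ⇒ [5,14,10,7,11,13,12]
14>5: swap(1,1), hi=0 ⇒ [5,14,10,7,11,13,12]
done. lo=0 hi=0; A=[5,14,10,7,11,13,12]

(0, 0)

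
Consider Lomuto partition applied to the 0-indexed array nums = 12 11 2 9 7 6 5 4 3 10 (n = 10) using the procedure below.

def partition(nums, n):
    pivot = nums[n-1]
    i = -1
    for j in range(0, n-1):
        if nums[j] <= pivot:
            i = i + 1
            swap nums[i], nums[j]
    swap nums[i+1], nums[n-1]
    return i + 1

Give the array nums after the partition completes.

2 9 7 6 5 4 3 10 12 11

pivot = nums[9] = 10; i = -1
j=0: nums[0]=12 > 10 → no swap
j=1: nums[1]=11 > 10 → no swap
j=2: nums[2]=2 ≤ 10 → i=0, swap nums[0],nums[2] → 2 11 12 9 7 6 5 4 3 10
j=3: nums[3]=9 ≤ 10 → i=1, swap nums[1],nums[3] → 2 9 12 11 7 6 5 4 3 10
j=4: nums[4]=7 ≤ 10 → i=2, swap nums[2],nums[4] → 2 9 7 11 12 6 5 4 3 10
j=5: nums[5]=6 ≤ 10 → i=3, swap nums[3],nums[5] → 2 9 7 6 12 11 5 4 3 10
j=6: nums[6]=5 ≤ 10 → i=4, swap nums[4],nums[6] → 2 9 7 6 5 11 12 4 3 10
j=7: nums[7]=4 ≤ 10 → i=5, swap nums[5],nums[7] → 2 9 7 6 5 4 12 11 3 10
j=8: nums[8]=3 ≤ 10 → i=6, swap nums[6],nums[8] → 2 9 7 6 5 4 3 11 12 10
final swap nums[7],nums[9] → 2 9 7 6 5 4 3 10 12 11; return 7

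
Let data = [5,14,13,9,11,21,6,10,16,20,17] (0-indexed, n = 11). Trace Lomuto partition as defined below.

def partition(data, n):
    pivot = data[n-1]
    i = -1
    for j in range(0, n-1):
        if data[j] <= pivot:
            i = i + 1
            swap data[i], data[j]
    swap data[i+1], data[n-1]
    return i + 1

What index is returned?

pivot=17, i=-1
j=0: 5≤17, i=0, swap(0,0) ⇒ [5,14,13,9,11,21,6,10,16,20,17]
j=1: 14≤17, i=1, swap(1,1) ⇒ [5,14,13,9,11,21,6,10,16,20,17]
j=2: 13≤17, i=2, swap(2,2) ⇒ [5,14,13,9,11,21,6,10,16,20,17]
j=3: 9≤17, i=3, swap(3,3) ⇒ [5,14,13,9,11,21,6,10,16,20,17]
j=4: 11≤17, i=4, swap(4,4) ⇒ [5,14,13,9,11,21,6,10,16,20,17]
j=5: 21>17, skip
j=6: 6≤17, i=5, swap(5,6) ⇒ [5,14,13,9,11,6,21,10,16,20,17]
j=7: 10≤17, i=6, swap(6,7) ⇒ [5,14,13,9,11,6,10,21,16,20,17]
j=8: 16≤17, i=7, swap(7,8) ⇒ [5,14,13,9,11,6,10,16,21,20,17]
j=9: 20>17, skip
swap(8,10) ⇒ [5,14,13,9,11,6,10,16,17,20,21]; return 8

8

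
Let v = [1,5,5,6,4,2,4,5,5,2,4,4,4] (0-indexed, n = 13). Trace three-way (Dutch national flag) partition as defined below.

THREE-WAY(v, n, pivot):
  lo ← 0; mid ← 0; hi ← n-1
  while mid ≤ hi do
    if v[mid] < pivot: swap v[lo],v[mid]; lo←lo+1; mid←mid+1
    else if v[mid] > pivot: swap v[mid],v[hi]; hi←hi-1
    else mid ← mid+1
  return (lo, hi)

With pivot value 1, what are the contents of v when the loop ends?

lo=0 mid=0 hi=12
1=1: mid=1
5>1: swap(1,12), hi=11 ⇒ [1,4,5,6,4,2,4,5,5,2,4,4,5]
4>1: swap(1,11), hi=10 ⇒ [1,4,5,6,4,2,4,5,5,2,4,4,5]
4>1: swap(1,10), hi=9 ⇒ [1,4,5,6,4,2,4,5,5,2,4,4,5]
4>1: swap(1,9), hi=8 ⇒ [1,2,5,6,4,2,4,5,5,4,4,4,5]
2>1: swap(1,8), hi=7 ⇒ [1,5,5,6,4,2,4,5,2,4,4,4,5]
5>1: swap(1,7), hi=6 ⇒ [1,5,5,6,4,2,4,5,2,4,4,4,5]
5>1: swap(1,6), hi=5 ⇒ [1,4,5,6,4,2,5,5,2,4,4,4,5]
4>1: swap(1,5), hi=4 ⇒ [1,2,5,6,4,4,5,5,2,4,4,4,5]
2>1: swap(1,4), hi=3 ⇒ [1,4,5,6,2,4,5,5,2,4,4,4,5]
4>1: swap(1,3), hi=2 ⇒ [1,6,5,4,2,4,5,5,2,4,4,4,5]
6>1: swap(1,2), hi=1 ⇒ [1,5,6,4,2,4,5,5,2,4,4,4,5]
5>1: swap(1,1), hi=0 ⇒ [1,5,6,4,2,4,5,5,2,4,4,4,5]
done. lo=0 hi=0; v=[1,5,6,4,2,4,5,5,2,4,4,4,5]

[1,5,6,4,2,4,5,5,2,4,4,4,5]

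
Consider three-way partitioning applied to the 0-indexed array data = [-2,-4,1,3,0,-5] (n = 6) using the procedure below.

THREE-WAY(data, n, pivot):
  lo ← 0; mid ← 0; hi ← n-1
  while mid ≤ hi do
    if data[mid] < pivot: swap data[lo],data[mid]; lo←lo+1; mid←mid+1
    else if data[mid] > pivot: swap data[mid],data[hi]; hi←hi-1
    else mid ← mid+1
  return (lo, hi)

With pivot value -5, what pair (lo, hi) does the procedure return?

(0, 0)

pivot = -5; lo=0, mid=0, hi=5
data[mid]=-2>-5: swap data[0],data[5]; hi=4 → [-5,-4,1,3,0,-2]
data[mid]=-5=-5: mid=1
data[mid]=-4>-5: swap data[1],data[4]; hi=3 → [-5,0,1,3,-4,-2]
data[mid]=0>-5: swap data[1],data[3]; hi=2 → [-5,3,1,0,-4,-2]
data[mid]=3>-5: swap data[1],data[2]; hi=1 → [-5,1,3,0,-4,-2]
data[mid]=1>-5: swap data[1],data[1]; hi=0 → [-5,1,3,0,-4,-2]
end: lo=0, hi=0; data = [-5,1,3,0,-4,-2]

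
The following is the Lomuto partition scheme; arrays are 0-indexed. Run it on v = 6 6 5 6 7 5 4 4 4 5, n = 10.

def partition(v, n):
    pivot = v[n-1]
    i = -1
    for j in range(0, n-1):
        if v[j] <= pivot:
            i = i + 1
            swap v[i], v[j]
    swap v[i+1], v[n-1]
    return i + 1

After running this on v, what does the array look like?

5 5 4 4 4 5 6 6 7 6

pivot = v[9] = 5; i = -1
j=0: v[0]=6 > 5 → no swap
j=1: v[1]=6 > 5 → no swap
j=2: v[2]=5 ≤ 5 → i=0, swap v[0],v[2] → 5 6 6 6 7 5 4 4 4 5
j=3: v[3]=6 > 5 → no swap
j=4: v[4]=7 > 5 → no swap
j=5: v[5]=5 ≤ 5 → i=1, swap v[1],v[5] → 5 5 6 6 7 6 4 4 4 5
j=6: v[6]=4 ≤ 5 → i=2, swap v[2],v[6] → 5 5 4 6 7 6 6 4 4 5
j=7: v[7]=4 ≤ 5 → i=3, swap v[3],v[7] → 5 5 4 4 7 6 6 6 4 5
j=8: v[8]=4 ≤ 5 → i=4, swap v[4],v[8] → 5 5 4 4 4 6 6 6 7 5
final swap v[5],v[9] → 5 5 4 4 4 5 6 6 7 6; return 5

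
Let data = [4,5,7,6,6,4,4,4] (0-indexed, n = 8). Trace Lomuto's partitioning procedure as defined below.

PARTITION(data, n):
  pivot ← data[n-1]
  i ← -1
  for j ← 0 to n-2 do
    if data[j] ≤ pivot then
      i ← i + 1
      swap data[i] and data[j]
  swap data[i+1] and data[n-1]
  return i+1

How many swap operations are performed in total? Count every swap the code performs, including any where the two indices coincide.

pivot = data[7] = 4; i = -1
j=0: data[0]=4 ≤ 4 → i=0, swap data[0],data[0] (no change) → [4,5,7,6,6,4,4,4]
j=1: data[1]=5 > 4 → no swap
j=2: data[2]=7 > 4 → no swap
j=3: data[3]=6 > 4 → no swap
j=4: data[4]=6 > 4 → no swap
j=5: data[5]=4 ≤ 4 → i=1, swap data[1],data[5] → [4,4,7,6,6,5,4,4]
j=6: data[6]=4 ≤ 4 → i=2, swap data[2],data[6] → [4,4,4,6,6,5,7,4]
final swap data[3],data[7] → [4,4,4,4,6,5,7,6]; return 3

4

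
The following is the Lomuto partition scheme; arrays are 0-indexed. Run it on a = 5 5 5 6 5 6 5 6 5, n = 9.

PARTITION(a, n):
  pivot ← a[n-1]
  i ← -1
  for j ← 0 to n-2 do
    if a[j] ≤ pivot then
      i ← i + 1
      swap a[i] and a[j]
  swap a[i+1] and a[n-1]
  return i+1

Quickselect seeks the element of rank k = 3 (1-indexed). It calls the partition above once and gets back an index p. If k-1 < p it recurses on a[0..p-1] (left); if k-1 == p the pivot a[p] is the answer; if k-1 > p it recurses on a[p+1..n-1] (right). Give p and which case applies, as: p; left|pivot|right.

pivot = a[8] = 5; i = -1
j=0: a[0]=5 ≤ 5 → i=0, swap a[0],a[0] (no change) → 5 5 5 6 5 6 5 6 5
j=1: a[1]=5 ≤ 5 → i=1, swap a[1],a[1] (no change) → 5 5 5 6 5 6 5 6 5
j=2: a[2]=5 ≤ 5 → i=2, swap a[2],a[2] (no change) → 5 5 5 6 5 6 5 6 5
j=3: a[3]=6 > 5 → no swap
j=4: a[4]=5 ≤ 5 → i=3, swap a[3],a[4] → 5 5 5 5 6 6 5 6 5
j=5: a[5]=6 > 5 → no swap
j=6: a[6]=5 ≤ 5 → i=4, swap a[4],a[6] → 5 5 5 5 5 6 6 6 5
j=7: a[7]=6 > 5 → no swap
final swap a[5],a[8] → 5 5 5 5 5 5 6 6 6; return 5
p = 5; k-1 = 2 < 5 ⇒ left

5; left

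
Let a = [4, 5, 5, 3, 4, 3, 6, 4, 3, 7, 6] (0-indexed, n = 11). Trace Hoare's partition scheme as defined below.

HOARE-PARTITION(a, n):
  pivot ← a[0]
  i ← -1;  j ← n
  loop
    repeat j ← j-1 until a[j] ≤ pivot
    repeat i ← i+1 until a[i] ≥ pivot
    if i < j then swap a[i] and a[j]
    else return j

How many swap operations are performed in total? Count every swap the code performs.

3

pivot=4
j stops at 8 (3), i stops at 0 (4); swap ⇒ [3, 5, 5, 3, 4, 3, 6, 4, 4, 7, 6]
j stops at 7 (4), i stops at 1 (5); swap ⇒ [3, 4, 5, 3, 4, 3, 6, 5, 4, 7, 6]
j stops at 5 (3), i stops at 2 (5); swap ⇒ [3, 4, 3, 3, 4, 5, 6, 5, 4, 7, 6]
j stops at 4, i stops at 4; i≥j ⇒ return 4. a=[3, 4, 3, 3, 4, 5, 6, 5, 4, 7, 6]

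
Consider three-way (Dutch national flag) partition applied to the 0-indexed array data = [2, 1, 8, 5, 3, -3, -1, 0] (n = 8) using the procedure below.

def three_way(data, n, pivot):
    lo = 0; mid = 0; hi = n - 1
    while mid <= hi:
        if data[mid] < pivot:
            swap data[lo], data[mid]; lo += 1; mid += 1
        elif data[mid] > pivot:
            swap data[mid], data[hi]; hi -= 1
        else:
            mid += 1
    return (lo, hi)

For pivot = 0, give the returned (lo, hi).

(2, 2)

pivot = 0; lo=0, mid=0, hi=7
data[mid]=2>0: swap data[0],data[7]; hi=6 → [0, 1, 8, 5, 3, -3, -1, 2]
data[mid]=0=0: mid=1
data[mid]=1>0: swap data[1],data[6]; hi=5 → [0, -1, 8, 5, 3, -3, 1, 2]
data[mid]=-1<0: swap data[0],data[1]; lo=1,mid=2 → [-1, 0, 8, 5, 3, -3, 1, 2]
data[mid]=8>0: swap data[2],data[5]; hi=4 → [-1, 0, -3, 5, 3, 8, 1, 2]
data[mid]=-3<0: swap data[1],data[2]; lo=2,mid=3 → [-1, -3, 0, 5, 3, 8, 1, 2]
data[mid]=5>0: swap data[3],data[4]; hi=3 → [-1, -3, 0, 3, 5, 8, 1, 2]
data[mid]=3>0: swap data[3],data[3]; hi=2 → [-1, -3, 0, 3, 5, 8, 1, 2]
end: lo=2, hi=2; data = [-1, -3, 0, 3, 5, 8, 1, 2]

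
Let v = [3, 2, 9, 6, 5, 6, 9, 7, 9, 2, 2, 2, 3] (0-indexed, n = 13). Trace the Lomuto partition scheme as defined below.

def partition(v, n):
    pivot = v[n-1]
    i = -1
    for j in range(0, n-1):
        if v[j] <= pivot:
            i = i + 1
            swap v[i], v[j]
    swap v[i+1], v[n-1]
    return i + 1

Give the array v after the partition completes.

pivot = v[12] = 3; i = -1
j=0: v[0]=3 ≤ 3 → i=0, swap v[0],v[0] (no change) → [3, 2, 9, 6, 5, 6, 9, 7, 9, 2, 2, 2, 3]
j=1: v[1]=2 ≤ 3 → i=1, swap v[1],v[1] (no change) → [3, 2, 9, 6, 5, 6, 9, 7, 9, 2, 2, 2, 3]
j=2: v[2]=9 > 3 → no swap
j=3: v[3]=6 > 3 → no swap
j=4: v[4]=5 > 3 → no swap
j=5: v[5]=6 > 3 → no swap
j=6: v[6]=9 > 3 → no swap
j=7: v[7]=7 > 3 → no swap
j=8: v[8]=9 > 3 → no swap
j=9: v[9]=2 ≤ 3 → i=2, swap v[2],v[9] → [3, 2, 2, 6, 5, 6, 9, 7, 9, 9, 2, 2, 3]
j=10: v[10]=2 ≤ 3 → i=3, swap v[3],v[10] → [3, 2, 2, 2, 5, 6, 9, 7, 9, 9, 6, 2, 3]
j=11: v[11]=2 ≤ 3 → i=4, swap v[4],v[11] → [3, 2, 2, 2, 2, 6, 9, 7, 9, 9, 6, 5, 3]
final swap v[5],v[12] → [3, 2, 2, 2, 2, 3, 9, 7, 9, 9, 6, 5, 6]; return 5

[3, 2, 2, 2, 2, 3, 9, 7, 9, 9, 6, 5, 6]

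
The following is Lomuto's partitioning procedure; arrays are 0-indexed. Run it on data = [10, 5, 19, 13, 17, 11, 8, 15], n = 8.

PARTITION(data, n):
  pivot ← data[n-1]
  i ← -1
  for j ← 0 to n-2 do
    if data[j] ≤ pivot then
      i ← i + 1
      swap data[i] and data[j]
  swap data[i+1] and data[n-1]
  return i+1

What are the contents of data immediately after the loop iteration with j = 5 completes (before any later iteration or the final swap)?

[10, 5, 13, 11, 17, 19, 8, 15]

pivot = data[7] = 15; i = -1
j=0: data[0]=10 ≤ 15 → i=0, swap data[0],data[0] (no change) → [10, 5, 19, 13, 17, 11, 8, 15]
j=1: data[1]=5 ≤ 15 → i=1, swap data[1],data[1] (no change) → [10, 5, 19, 13, 17, 11, 8, 15]
j=2: data[2]=19 > 15 → no swap
j=3: data[3]=13 ≤ 15 → i=2, swap data[2],data[3] → [10, 5, 13, 19, 17, 11, 8, 15]
j=4: data[4]=17 > 15 → no swap
j=5: data[5]=11 ≤ 15 → i=3, swap data[3],data[5] → [10, 5, 13, 11, 17, 19, 8, 15]
(after j=5) data = [10, 5, 13, 11, 17, 19, 8, 15]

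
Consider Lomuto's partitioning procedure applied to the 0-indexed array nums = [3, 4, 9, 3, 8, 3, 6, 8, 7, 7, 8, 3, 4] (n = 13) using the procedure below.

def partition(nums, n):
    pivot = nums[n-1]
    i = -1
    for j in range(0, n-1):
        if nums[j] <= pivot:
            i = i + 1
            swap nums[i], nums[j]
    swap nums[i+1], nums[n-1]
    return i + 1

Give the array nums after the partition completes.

pivot=4, i=-1
j=0: 3≤4, i=0, swap(0,0) ⇒ [3, 4, 9, 3, 8, 3, 6, 8, 7, 7, 8, 3, 4]
j=1: 4≤4, i=1, swap(1,1) ⇒ [3, 4, 9, 3, 8, 3, 6, 8, 7, 7, 8, 3, 4]
j=2: 9>4, skip
j=3: 3≤4, i=2, swap(2,3) ⇒ [3, 4, 3, 9, 8, 3, 6, 8, 7, 7, 8, 3, 4]
j=4: 8>4, skip
j=5: 3≤4, i=3, swap(3,5) ⇒ [3, 4, 3, 3, 8, 9, 6, 8, 7, 7, 8, 3, 4]
j=6: 6>4, skip
j=7: 8>4, skip
j=8: 7>4, skip
j=9: 7>4, skip
j=10: 8>4, skip
j=11: 3≤4, i=4, swap(4,11) ⇒ [3, 4, 3, 3, 3, 9, 6, 8, 7, 7, 8, 8, 4]
swap(5,12) ⇒ [3, 4, 3, 3, 3, 4, 6, 8, 7, 7, 8, 8, 9]; return 5

[3, 4, 3, 3, 3, 4, 6, 8, 7, 7, 8, 8, 9]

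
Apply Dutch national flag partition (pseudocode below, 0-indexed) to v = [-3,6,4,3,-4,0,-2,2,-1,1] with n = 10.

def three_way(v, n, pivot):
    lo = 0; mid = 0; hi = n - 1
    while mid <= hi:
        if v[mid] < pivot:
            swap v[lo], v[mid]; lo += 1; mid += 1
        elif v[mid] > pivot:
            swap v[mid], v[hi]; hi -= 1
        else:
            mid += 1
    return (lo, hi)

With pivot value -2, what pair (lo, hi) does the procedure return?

(2, 2)

lo=0 mid=0 hi=9
-3<-2: swap(0,0), lo=1 mid=1 ⇒ [-3,6,4,3,-4,0,-2,2,-1,1]
6>-2: swap(1,9), hi=8 ⇒ [-3,1,4,3,-4,0,-2,2,-1,6]
1>-2: swap(1,8), hi=7 ⇒ [-3,-1,4,3,-4,0,-2,2,1,6]
-1>-2: swap(1,7), hi=6 ⇒ [-3,2,4,3,-4,0,-2,-1,1,6]
2>-2: swap(1,6), hi=5 ⇒ [-3,-2,4,3,-4,0,2,-1,1,6]
-2=-2: mid=2
4>-2: swap(2,5), hi=4 ⇒ [-3,-2,0,3,-4,4,2,-1,1,6]
0>-2: swap(2,4), hi=3 ⇒ [-3,-2,-4,3,0,4,2,-1,1,6]
-4<-2: swap(1,2), lo=2 mid=3 ⇒ [-3,-4,-2,3,0,4,2,-1,1,6]
3>-2: swap(3,3), hi=2 ⇒ [-3,-4,-2,3,0,4,2,-1,1,6]
done. lo=2 hi=2; v=[-3,-4,-2,3,0,4,2,-1,1,6]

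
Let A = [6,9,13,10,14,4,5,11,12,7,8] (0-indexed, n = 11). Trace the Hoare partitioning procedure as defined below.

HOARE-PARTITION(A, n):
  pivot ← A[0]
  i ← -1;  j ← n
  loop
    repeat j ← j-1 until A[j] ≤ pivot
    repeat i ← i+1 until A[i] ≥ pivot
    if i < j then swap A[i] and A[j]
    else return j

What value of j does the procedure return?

pivot=6
j stops at 6 (5), i stops at 0 (6); swap ⇒ [5,9,13,10,14,4,6,11,12,7,8]
j stops at 5 (4), i stops at 1 (9); swap ⇒ [5,4,13,10,14,9,6,11,12,7,8]
j stops at 1, i stops at 2; i≥j ⇒ return 1. A=[5,4,13,10,14,9,6,11,12,7,8]

1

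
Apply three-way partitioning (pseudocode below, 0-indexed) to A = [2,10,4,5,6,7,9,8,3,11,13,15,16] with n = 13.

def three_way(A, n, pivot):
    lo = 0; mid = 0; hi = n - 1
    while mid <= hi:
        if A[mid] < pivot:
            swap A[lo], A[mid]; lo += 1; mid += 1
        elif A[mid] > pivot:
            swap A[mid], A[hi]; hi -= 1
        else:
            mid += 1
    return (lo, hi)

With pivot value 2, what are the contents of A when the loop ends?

[2,4,5,6,7,9,8,3,11,13,15,16,10]

lo=0 mid=0 hi=12
2=2: mid=1
10>2: swap(1,12), hi=11 ⇒ [2,16,4,5,6,7,9,8,3,11,13,15,10]
16>2: swap(1,11), hi=10 ⇒ [2,15,4,5,6,7,9,8,3,11,13,16,10]
15>2: swap(1,10), hi=9 ⇒ [2,13,4,5,6,7,9,8,3,11,15,16,10]
13>2: swap(1,9), hi=8 ⇒ [2,11,4,5,6,7,9,8,3,13,15,16,10]
11>2: swap(1,8), hi=7 ⇒ [2,3,4,5,6,7,9,8,11,13,15,16,10]
3>2: swap(1,7), hi=6 ⇒ [2,8,4,5,6,7,9,3,11,13,15,16,10]
8>2: swap(1,6), hi=5 ⇒ [2,9,4,5,6,7,8,3,11,13,15,16,10]
9>2: swap(1,5), hi=4 ⇒ [2,7,4,5,6,9,8,3,11,13,15,16,10]
7>2: swap(1,4), hi=3 ⇒ [2,6,4,5,7,9,8,3,11,13,15,16,10]
6>2: swap(1,3), hi=2 ⇒ [2,5,4,6,7,9,8,3,11,13,15,16,10]
5>2: swap(1,2), hi=1 ⇒ [2,4,5,6,7,9,8,3,11,13,15,16,10]
4>2: swap(1,1), hi=0 ⇒ [2,4,5,6,7,9,8,3,11,13,15,16,10]
done. lo=0 hi=0; A=[2,4,5,6,7,9,8,3,11,13,15,16,10]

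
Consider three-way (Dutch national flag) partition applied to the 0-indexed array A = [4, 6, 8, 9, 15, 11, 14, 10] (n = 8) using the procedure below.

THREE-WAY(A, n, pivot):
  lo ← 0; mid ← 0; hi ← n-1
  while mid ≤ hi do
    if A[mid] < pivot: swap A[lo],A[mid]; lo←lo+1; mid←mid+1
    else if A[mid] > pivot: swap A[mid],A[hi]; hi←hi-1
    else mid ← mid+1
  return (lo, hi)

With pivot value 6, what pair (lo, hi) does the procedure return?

(1, 1)

pivot = 6; lo=0, mid=0, hi=7
A[mid]=4<6: swap A[0],A[0]; lo=1,mid=1 → [4, 6, 8, 9, 15, 11, 14, 10]
A[mid]=6=6: mid=2
A[mid]=8>6: swap A[2],A[7]; hi=6 → [4, 6, 10, 9, 15, 11, 14, 8]
A[mid]=10>6: swap A[2],A[6]; hi=5 → [4, 6, 14, 9, 15, 11, 10, 8]
A[mid]=14>6: swap A[2],A[5]; hi=4 → [4, 6, 11, 9, 15, 14, 10, 8]
A[mid]=11>6: swap A[2],A[4]; hi=3 → [4, 6, 15, 9, 11, 14, 10, 8]
A[mid]=15>6: swap A[2],A[3]; hi=2 → [4, 6, 9, 15, 11, 14, 10, 8]
A[mid]=9>6: swap A[2],A[2]; hi=1 → [4, 6, 9, 15, 11, 14, 10, 8]
end: lo=1, hi=1; A = [4, 6, 9, 15, 11, 14, 10, 8]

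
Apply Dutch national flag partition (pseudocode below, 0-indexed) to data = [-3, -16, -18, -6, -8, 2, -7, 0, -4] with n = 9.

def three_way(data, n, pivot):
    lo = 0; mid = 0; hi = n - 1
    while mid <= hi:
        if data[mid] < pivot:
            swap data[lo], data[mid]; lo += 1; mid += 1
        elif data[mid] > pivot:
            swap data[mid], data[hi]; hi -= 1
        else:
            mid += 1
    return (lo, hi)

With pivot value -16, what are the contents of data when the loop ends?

[-18, -16, -6, -8, 2, -7, 0, -4, -3]

pivot = -16; lo=0, mid=0, hi=8
data[mid]=-3>-16: swap data[0],data[8]; hi=7 → [-4, -16, -18, -6, -8, 2, -7, 0, -3]
data[mid]=-4>-16: swap data[0],data[7]; hi=6 → [0, -16, -18, -6, -8, 2, -7, -4, -3]
data[mid]=0>-16: swap data[0],data[6]; hi=5 → [-7, -16, -18, -6, -8, 2, 0, -4, -3]
data[mid]=-7>-16: swap data[0],data[5]; hi=4 → [2, -16, -18, -6, -8, -7, 0, -4, -3]
data[mid]=2>-16: swap data[0],data[4]; hi=3 → [-8, -16, -18, -6, 2, -7, 0, -4, -3]
data[mid]=-8>-16: swap data[0],data[3]; hi=2 → [-6, -16, -18, -8, 2, -7, 0, -4, -3]
data[mid]=-6>-16: swap data[0],data[2]; hi=1 → [-18, -16, -6, -8, 2, -7, 0, -4, -3]
data[mid]=-18<-16: swap data[0],data[0]; lo=1,mid=1 → [-18, -16, -6, -8, 2, -7, 0, -4, -3]
data[mid]=-16=-16: mid=2
end: lo=1, hi=1; data = [-18, -16, -6, -8, 2, -7, 0, -4, -3]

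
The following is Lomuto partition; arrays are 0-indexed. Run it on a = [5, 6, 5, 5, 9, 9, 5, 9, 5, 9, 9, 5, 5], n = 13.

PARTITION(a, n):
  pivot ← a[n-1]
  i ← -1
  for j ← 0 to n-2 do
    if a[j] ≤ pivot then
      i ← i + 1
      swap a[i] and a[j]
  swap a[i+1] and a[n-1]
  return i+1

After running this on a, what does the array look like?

[5, 5, 5, 5, 5, 5, 5, 9, 9, 9, 9, 9, 6]

pivot=5, i=-1
j=0: 5≤5, i=0, swap(0,0) ⇒ [5, 6, 5, 5, 9, 9, 5, 9, 5, 9, 9, 5, 5]
j=1: 6>5, skip
j=2: 5≤5, i=1, swap(1,2) ⇒ [5, 5, 6, 5, 9, 9, 5, 9, 5, 9, 9, 5, 5]
j=3: 5≤5, i=2, swap(2,3) ⇒ [5, 5, 5, 6, 9, 9, 5, 9, 5, 9, 9, 5, 5]
j=4: 9>5, skip
j=5: 9>5, skip
j=6: 5≤5, i=3, swap(3,6) ⇒ [5, 5, 5, 5, 9, 9, 6, 9, 5, 9, 9, 5, 5]
j=7: 9>5, skip
j=8: 5≤5, i=4, swap(4,8) ⇒ [5, 5, 5, 5, 5, 9, 6, 9, 9, 9, 9, 5, 5]
j=9: 9>5, skip
j=10: 9>5, skip
j=11: 5≤5, i=5, swap(5,11) ⇒ [5, 5, 5, 5, 5, 5, 6, 9, 9, 9, 9, 9, 5]
swap(6,12) ⇒ [5, 5, 5, 5, 5, 5, 5, 9, 9, 9, 9, 9, 6]; return 6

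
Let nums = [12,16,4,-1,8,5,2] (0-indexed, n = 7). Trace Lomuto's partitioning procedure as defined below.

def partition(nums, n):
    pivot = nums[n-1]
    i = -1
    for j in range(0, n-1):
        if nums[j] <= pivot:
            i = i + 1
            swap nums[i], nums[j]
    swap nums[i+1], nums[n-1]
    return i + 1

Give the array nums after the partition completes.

pivot=2, i=-1
j=0: 12>2, skip
j=1: 16>2, skip
j=2: 4>2, skip
j=3: -1≤2, i=0, swap(0,3) ⇒ [-1,16,4,12,8,5,2]
j=4: 8>2, skip
j=5: 5>2, skip
swap(1,6) ⇒ [-1,2,4,12,8,5,16]; return 1

[-1,2,4,12,8,5,16]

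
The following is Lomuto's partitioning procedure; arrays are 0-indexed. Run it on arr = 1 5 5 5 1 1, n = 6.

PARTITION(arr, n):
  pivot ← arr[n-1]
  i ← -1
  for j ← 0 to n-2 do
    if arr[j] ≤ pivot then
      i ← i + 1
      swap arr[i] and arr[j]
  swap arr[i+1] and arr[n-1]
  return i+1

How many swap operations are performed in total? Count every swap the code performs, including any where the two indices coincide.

pivot = arr[5] = 1; i = -1
j=0: arr[0]=1 ≤ 1 → i=0, swap arr[0],arr[0] (no change) → 1 5 5 5 1 1
j=1: arr[1]=5 > 1 → no swap
j=2: arr[2]=5 > 1 → no swap
j=3: arr[3]=5 > 1 → no swap
j=4: arr[4]=1 ≤ 1 → i=1, swap arr[1],arr[4] → 1 1 5 5 5 1
final swap arr[2],arr[5] → 1 1 1 5 5 5; return 2

3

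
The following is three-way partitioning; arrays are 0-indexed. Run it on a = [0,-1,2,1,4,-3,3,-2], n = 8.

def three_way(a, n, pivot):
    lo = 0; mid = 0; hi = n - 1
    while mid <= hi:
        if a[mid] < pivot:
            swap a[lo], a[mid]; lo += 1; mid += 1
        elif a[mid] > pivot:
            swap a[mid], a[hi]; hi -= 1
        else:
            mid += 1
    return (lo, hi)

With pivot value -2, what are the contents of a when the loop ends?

pivot = -2; lo=0, mid=0, hi=7
a[mid]=0>-2: swap a[0],a[7]; hi=6 → [-2,-1,2,1,4,-3,3,0]
a[mid]=-2=-2: mid=1
a[mid]=-1>-2: swap a[1],a[6]; hi=5 → [-2,3,2,1,4,-3,-1,0]
a[mid]=3>-2: swap a[1],a[5]; hi=4 → [-2,-3,2,1,4,3,-1,0]
a[mid]=-3<-2: swap a[0],a[1]; lo=1,mid=2 → [-3,-2,2,1,4,3,-1,0]
a[mid]=2>-2: swap a[2],a[4]; hi=3 → [-3,-2,4,1,2,3,-1,0]
a[mid]=4>-2: swap a[2],a[3]; hi=2 → [-3,-2,1,4,2,3,-1,0]
a[mid]=1>-2: swap a[2],a[2]; hi=1 → [-3,-2,1,4,2,3,-1,0]
end: lo=1, hi=1; a = [-3,-2,1,4,2,3,-1,0]

[-3,-2,1,4,2,3,-1,0]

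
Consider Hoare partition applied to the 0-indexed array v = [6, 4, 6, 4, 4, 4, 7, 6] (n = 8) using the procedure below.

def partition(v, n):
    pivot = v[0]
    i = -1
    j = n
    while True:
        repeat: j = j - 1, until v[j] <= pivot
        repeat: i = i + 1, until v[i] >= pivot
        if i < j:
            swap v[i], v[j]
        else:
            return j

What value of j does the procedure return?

4

pivot = v[0] = 6; i = -1, j = 8
j→7 (v[7]=6≤6), i→0 (v[0]=6≥6); i<j, swap → [6, 4, 6, 4, 4, 4, 7, 6]
j→5 (v[5]=4≤6), i→2 (v[2]=6≥6); i<j, swap → [6, 4, 4, 4, 4, 6, 7, 6]
j→4, i→5; i≥j, return j=4. v = [6, 4, 4, 4, 4, 6, 7, 6]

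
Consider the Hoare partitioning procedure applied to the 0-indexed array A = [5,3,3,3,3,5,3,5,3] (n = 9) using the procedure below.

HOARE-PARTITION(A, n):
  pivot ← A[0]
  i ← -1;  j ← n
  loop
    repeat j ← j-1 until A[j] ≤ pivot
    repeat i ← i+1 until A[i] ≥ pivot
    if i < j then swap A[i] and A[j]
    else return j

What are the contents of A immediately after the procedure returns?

pivot = A[0] = 5; i = -1, j = 9
j→8 (A[8]=3≤5), i→0 (A[0]=5≥5); i<j, swap → [3,3,3,3,3,5,3,5,5]
j→7 (A[7]=5≤5), i→5 (A[5]=5≥5); i<j, swap → [3,3,3,3,3,5,3,5,5]
j→6, i→7; i≥j, return j=6. A = [3,3,3,3,3,5,3,5,5]

[3,3,3,3,3,5,3,5,5]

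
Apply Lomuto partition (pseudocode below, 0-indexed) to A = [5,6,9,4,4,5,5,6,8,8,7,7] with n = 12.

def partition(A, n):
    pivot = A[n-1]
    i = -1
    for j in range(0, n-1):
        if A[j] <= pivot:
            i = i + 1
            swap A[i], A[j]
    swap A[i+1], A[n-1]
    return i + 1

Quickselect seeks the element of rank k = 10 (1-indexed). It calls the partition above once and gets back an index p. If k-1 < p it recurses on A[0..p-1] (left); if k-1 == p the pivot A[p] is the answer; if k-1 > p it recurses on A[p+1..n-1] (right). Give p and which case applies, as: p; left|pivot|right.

8; right

pivot=7, i=-1
j=0: 5≤7, i=0, swap(0,0) ⇒ [5,6,9,4,4,5,5,6,8,8,7,7]
j=1: 6≤7, i=1, swap(1,1) ⇒ [5,6,9,4,4,5,5,6,8,8,7,7]
j=2: 9>7, skip
j=3: 4≤7, i=2, swap(2,3) ⇒ [5,6,4,9,4,5,5,6,8,8,7,7]
j=4: 4≤7, i=3, swap(3,4) ⇒ [5,6,4,4,9,5,5,6,8,8,7,7]
j=5: 5≤7, i=4, swap(4,5) ⇒ [5,6,4,4,5,9,5,6,8,8,7,7]
j=6: 5≤7, i=5, swap(5,6) ⇒ [5,6,4,4,5,5,9,6,8,8,7,7]
j=7: 6≤7, i=6, swap(6,7) ⇒ [5,6,4,4,5,5,6,9,8,8,7,7]
j=8: 8>7, skip
j=9: 8>7, skip
j=10: 7≤7, i=7, swap(7,10) ⇒ [5,6,4,4,5,5,6,7,8,8,9,7]
swap(8,11) ⇒ [5,6,4,4,5,5,6,7,7,8,9,8]; return 8
p = 8; k-1 = 9 > 8 ⇒ right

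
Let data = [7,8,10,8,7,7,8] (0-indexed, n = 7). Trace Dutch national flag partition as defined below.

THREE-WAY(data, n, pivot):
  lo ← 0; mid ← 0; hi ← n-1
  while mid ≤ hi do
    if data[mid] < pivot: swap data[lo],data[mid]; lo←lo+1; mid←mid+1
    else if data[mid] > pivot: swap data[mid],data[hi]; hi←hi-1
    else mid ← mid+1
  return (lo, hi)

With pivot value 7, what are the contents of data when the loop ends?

[7,7,7,8,10,8,8]

lo=0 mid=0 hi=6
7=7: mid=1
8>7: swap(1,6), hi=5 ⇒ [7,8,10,8,7,7,8]
8>7: swap(1,5), hi=4 ⇒ [7,7,10,8,7,8,8]
7=7: mid=2
10>7: swap(2,4), hi=3 ⇒ [7,7,7,8,10,8,8]
7=7: mid=3
8>7: swap(3,3), hi=2 ⇒ [7,7,7,8,10,8,8]
done. lo=0 hi=2; data=[7,7,7,8,10,8,8]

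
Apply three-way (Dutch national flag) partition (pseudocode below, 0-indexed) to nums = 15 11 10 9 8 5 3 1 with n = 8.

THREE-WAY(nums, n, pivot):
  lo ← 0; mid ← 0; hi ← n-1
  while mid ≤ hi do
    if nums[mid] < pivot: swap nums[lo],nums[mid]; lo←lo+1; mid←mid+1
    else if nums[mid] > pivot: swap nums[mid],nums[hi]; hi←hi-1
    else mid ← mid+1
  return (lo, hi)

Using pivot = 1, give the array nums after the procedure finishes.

1 10 9 8 5 3 11 15

pivot = 1; lo=0, mid=0, hi=7
nums[mid]=15>1: swap nums[0],nums[7]; hi=6 → 1 11 10 9 8 5 3 15
nums[mid]=1=1: mid=1
nums[mid]=11>1: swap nums[1],nums[6]; hi=5 → 1 3 10 9 8 5 11 15
nums[mid]=3>1: swap nums[1],nums[5]; hi=4 → 1 5 10 9 8 3 11 15
nums[mid]=5>1: swap nums[1],nums[4]; hi=3 → 1 8 10 9 5 3 11 15
nums[mid]=8>1: swap nums[1],nums[3]; hi=2 → 1 9 10 8 5 3 11 15
nums[mid]=9>1: swap nums[1],nums[2]; hi=1 → 1 10 9 8 5 3 11 15
nums[mid]=10>1: swap nums[1],nums[1]; hi=0 → 1 10 9 8 5 3 11 15
end: lo=0, hi=0; nums = 1 10 9 8 5 3 11 15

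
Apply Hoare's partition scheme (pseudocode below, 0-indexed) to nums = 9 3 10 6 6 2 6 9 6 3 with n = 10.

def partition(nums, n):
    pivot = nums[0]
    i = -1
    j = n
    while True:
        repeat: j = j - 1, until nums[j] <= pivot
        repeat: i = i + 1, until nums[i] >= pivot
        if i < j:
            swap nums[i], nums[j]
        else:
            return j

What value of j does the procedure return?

pivot = nums[0] = 9; i = -1, j = 10
j→9 (nums[9]=3≤9), i→0 (nums[0]=9≥9); i<j, swap → 3 3 10 6 6 2 6 9 6 9
j→8 (nums[8]=6≤9), i→2 (nums[2]=10≥9); i<j, swap → 3 3 6 6 6 2 6 9 10 9
j→7, i→7; i≥j, return j=7. nums = 3 3 6 6 6 2 6 9 10 9

7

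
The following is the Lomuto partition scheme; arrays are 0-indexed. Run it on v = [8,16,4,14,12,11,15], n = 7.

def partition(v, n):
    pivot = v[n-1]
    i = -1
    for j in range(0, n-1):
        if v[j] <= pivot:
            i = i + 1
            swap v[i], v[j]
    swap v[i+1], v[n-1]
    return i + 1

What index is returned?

5

pivot = v[6] = 15; i = -1
j=0: v[0]=8 ≤ 15 → i=0, swap v[0],v[0] (no change) → [8,16,4,14,12,11,15]
j=1: v[1]=16 > 15 → no swap
j=2: v[2]=4 ≤ 15 → i=1, swap v[1],v[2] → [8,4,16,14,12,11,15]
j=3: v[3]=14 ≤ 15 → i=2, swap v[2],v[3] → [8,4,14,16,12,11,15]
j=4: v[4]=12 ≤ 15 → i=3, swap v[3],v[4] → [8,4,14,12,16,11,15]
j=5: v[5]=11 ≤ 15 → i=4, swap v[4],v[5] → [8,4,14,12,11,16,15]
final swap v[5],v[6] → [8,4,14,12,11,15,16]; return 5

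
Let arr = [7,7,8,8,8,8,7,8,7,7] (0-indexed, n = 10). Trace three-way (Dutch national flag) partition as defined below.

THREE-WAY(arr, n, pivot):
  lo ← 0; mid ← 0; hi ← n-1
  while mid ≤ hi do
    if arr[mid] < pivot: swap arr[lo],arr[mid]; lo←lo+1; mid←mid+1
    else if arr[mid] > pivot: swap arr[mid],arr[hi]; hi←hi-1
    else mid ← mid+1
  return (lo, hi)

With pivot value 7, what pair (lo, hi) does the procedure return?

(0, 4)

pivot = 7; lo=0, mid=0, hi=9
arr[mid]=7=7: mid=1
arr[mid]=7=7: mid=2
arr[mid]=8>7: swap arr[2],arr[9]; hi=8 → [7,7,7,8,8,8,7,8,7,8]
arr[mid]=7=7: mid=3
arr[mid]=8>7: swap arr[3],arr[8]; hi=7 → [7,7,7,7,8,8,7,8,8,8]
arr[mid]=7=7: mid=4
arr[mid]=8>7: swap arr[4],arr[7]; hi=6 → [7,7,7,7,8,8,7,8,8,8]
arr[mid]=8>7: swap arr[4],arr[6]; hi=5 → [7,7,7,7,7,8,8,8,8,8]
arr[mid]=7=7: mid=5
arr[mid]=8>7: swap arr[5],arr[5]; hi=4 → [7,7,7,7,7,8,8,8,8,8]
end: lo=0, hi=4; arr = [7,7,7,7,7,8,8,8,8,8]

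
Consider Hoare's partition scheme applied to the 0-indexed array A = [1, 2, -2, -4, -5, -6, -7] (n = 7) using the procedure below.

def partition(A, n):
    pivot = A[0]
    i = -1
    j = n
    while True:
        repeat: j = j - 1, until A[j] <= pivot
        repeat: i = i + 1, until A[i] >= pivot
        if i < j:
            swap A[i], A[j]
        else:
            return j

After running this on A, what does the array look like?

pivot = A[0] = 1; i = -1, j = 7
j→6 (A[6]=-7≤1), i→0 (A[0]=1≥1); i<j, swap → [-7, 2, -2, -4, -5, -6, 1]
j→5 (A[5]=-6≤1), i→1 (A[1]=2≥1); i<j, swap → [-7, -6, -2, -4, -5, 2, 1]
j→4, i→5; i≥j, return j=4. A = [-7, -6, -2, -4, -5, 2, 1]

[-7, -6, -2, -4, -5, 2, 1]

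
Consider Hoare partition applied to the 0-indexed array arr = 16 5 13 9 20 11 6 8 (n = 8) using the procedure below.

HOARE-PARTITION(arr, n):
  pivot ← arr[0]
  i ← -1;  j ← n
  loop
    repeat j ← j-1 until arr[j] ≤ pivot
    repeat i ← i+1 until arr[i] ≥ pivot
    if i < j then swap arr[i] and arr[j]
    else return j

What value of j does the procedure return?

5

pivot = arr[0] = 16; i = -1, j = 8
j→7 (arr[7]=8≤16), i→0 (arr[0]=16≥16); i<j, swap → 8 5 13 9 20 11 6 16
j→6 (arr[6]=6≤16), i→4 (arr[4]=20≥16); i<j, swap → 8 5 13 9 6 11 20 16
j→5, i→6; i≥j, return j=5. arr = 8 5 13 9 6 11 20 16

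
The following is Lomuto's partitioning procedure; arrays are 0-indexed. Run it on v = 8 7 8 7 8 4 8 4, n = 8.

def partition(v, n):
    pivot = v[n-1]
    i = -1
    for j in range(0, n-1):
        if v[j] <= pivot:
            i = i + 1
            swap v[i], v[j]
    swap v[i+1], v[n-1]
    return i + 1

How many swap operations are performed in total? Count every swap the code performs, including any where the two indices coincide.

2

pivot=4, i=-1
j=0: 8>4, skip
j=1: 7>4, skip
j=2: 8>4, skip
j=3: 7>4, skip
j=4: 8>4, skip
j=5: 4≤4, i=0, swap(0,5) ⇒ 4 7 8 7 8 8 8 4
j=6: 8>4, skip
swap(1,7) ⇒ 4 4 8 7 8 8 8 7; return 1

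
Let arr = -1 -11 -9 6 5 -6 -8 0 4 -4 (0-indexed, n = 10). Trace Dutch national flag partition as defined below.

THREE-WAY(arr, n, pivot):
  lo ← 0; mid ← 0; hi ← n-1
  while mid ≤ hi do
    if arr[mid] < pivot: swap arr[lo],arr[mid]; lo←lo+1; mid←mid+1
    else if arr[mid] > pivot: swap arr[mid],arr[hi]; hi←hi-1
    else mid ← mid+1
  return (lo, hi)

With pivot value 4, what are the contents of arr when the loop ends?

lo=0 mid=0 hi=9
-1<4: swap(0,0), lo=1 mid=1 ⇒ -1 -11 -9 6 5 -6 -8 0 4 -4
-11<4: swap(1,1), lo=2 mid=2 ⇒ -1 -11 -9 6 5 -6 -8 0 4 -4
-9<4: swap(2,2), lo=3 mid=3 ⇒ -1 -11 -9 6 5 -6 -8 0 4 -4
6>4: swap(3,9), hi=8 ⇒ -1 -11 -9 -4 5 -6 -8 0 4 6
-4<4: swap(3,3), lo=4 mid=4 ⇒ -1 -11 -9 -4 5 -6 -8 0 4 6
5>4: swap(4,8), hi=7 ⇒ -1 -11 -9 -4 4 -6 -8 0 5 6
4=4: mid=5
-6<4: swap(4,5), lo=5 mid=6 ⇒ -1 -11 -9 -4 -6 4 -8 0 5 6
-8<4: swap(5,6), lo=6 mid=7 ⇒ -1 -11 -9 -4 -6 -8 4 0 5 6
0<4: swap(6,7), lo=7 mid=8 ⇒ -1 -11 -9 -4 -6 -8 0 4 5 6
done. lo=7 hi=7; arr=-1 -11 -9 -4 -6 -8 0 4 5 6

-1 -11 -9 -4 -6 -8 0 4 5 6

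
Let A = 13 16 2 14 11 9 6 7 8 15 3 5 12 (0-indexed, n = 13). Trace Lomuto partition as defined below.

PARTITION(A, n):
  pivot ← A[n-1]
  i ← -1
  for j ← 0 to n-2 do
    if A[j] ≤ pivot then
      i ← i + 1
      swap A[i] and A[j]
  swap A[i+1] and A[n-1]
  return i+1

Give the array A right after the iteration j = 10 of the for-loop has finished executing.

pivot = A[12] = 12; i = -1
j=0: A[0]=13 > 12 → no swap
j=1: A[1]=16 > 12 → no swap
j=2: A[2]=2 ≤ 12 → i=0, swap A[0],A[2] → 2 16 13 14 11 9 6 7 8 15 3 5 12
j=3: A[3]=14 > 12 → no swap
j=4: A[4]=11 ≤ 12 → i=1, swap A[1],A[4] → 2 11 13 14 16 9 6 7 8 15 3 5 12
j=5: A[5]=9 ≤ 12 → i=2, swap A[2],A[5] → 2 11 9 14 16 13 6 7 8 15 3 5 12
j=6: A[6]=6 ≤ 12 → i=3, swap A[3],A[6] → 2 11 9 6 16 13 14 7 8 15 3 5 12
j=7: A[7]=7 ≤ 12 → i=4, swap A[4],A[7] → 2 11 9 6 7 13 14 16 8 15 3 5 12
j=8: A[8]=8 ≤ 12 → i=5, swap A[5],A[8] → 2 11 9 6 7 8 14 16 13 15 3 5 12
j=9: A[9]=15 > 12 → no swap
j=10: A[10]=3 ≤ 12 → i=6, swap A[6],A[10] → 2 11 9 6 7 8 3 16 13 15 14 5 12
(after j=10) A = 2 11 9 6 7 8 3 16 13 15 14 5 12

2 11 9 6 7 8 3 16 13 15 14 5 12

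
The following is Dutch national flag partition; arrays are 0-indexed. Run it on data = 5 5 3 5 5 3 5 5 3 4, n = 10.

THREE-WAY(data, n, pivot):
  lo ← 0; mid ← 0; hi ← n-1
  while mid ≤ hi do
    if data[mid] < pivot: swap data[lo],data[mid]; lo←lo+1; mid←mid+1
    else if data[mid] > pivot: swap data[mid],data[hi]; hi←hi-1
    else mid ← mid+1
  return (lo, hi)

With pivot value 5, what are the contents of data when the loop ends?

3 3 3 4 5 5 5 5 5 5

pivot = 5; lo=0, mid=0, hi=9
data[mid]=5=5: mid=1
data[mid]=5=5: mid=2
data[mid]=3<5: swap data[0],data[2]; lo=1,mid=3 → 3 5 5 5 5 3 5 5 3 4
data[mid]=5=5: mid=4
data[mid]=5=5: mid=5
data[mid]=3<5: swap data[1],data[5]; lo=2,mid=6 → 3 3 5 5 5 5 5 5 3 4
data[mid]=5=5: mid=7
data[mid]=5=5: mid=8
data[mid]=3<5: swap data[2],data[8]; lo=3,mid=9 → 3 3 3 5 5 5 5 5 5 4
data[mid]=4<5: swap data[3],data[9]; lo=4,mid=10 → 3 3 3 4 5 5 5 5 5 5
end: lo=4, hi=9; data = 3 3 3 4 5 5 5 5 5 5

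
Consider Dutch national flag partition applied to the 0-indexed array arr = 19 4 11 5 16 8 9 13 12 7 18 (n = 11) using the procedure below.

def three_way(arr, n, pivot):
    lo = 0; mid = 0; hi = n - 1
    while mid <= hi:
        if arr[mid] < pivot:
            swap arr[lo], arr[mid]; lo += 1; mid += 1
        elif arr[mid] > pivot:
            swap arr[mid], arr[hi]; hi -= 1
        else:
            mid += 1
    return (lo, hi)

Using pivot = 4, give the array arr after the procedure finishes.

4 11 5 16 8 9 13 12 7 18 19

pivot = 4; lo=0, mid=0, hi=10
arr[mid]=19>4: swap arr[0],arr[10]; hi=9 → 18 4 11 5 16 8 9 13 12 7 19
arr[mid]=18>4: swap arr[0],arr[9]; hi=8 → 7 4 11 5 16 8 9 13 12 18 19
arr[mid]=7>4: swap arr[0],arr[8]; hi=7 → 12 4 11 5 16 8 9 13 7 18 19
arr[mid]=12>4: swap arr[0],arr[7]; hi=6 → 13 4 11 5 16 8 9 12 7 18 19
arr[mid]=13>4: swap arr[0],arr[6]; hi=5 → 9 4 11 5 16 8 13 12 7 18 19
arr[mid]=9>4: swap arr[0],arr[5]; hi=4 → 8 4 11 5 16 9 13 12 7 18 19
arr[mid]=8>4: swap arr[0],arr[4]; hi=3 → 16 4 11 5 8 9 13 12 7 18 19
arr[mid]=16>4: swap arr[0],arr[3]; hi=2 → 5 4 11 16 8 9 13 12 7 18 19
arr[mid]=5>4: swap arr[0],arr[2]; hi=1 → 11 4 5 16 8 9 13 12 7 18 19
arr[mid]=11>4: swap arr[0],arr[1]; hi=0 → 4 11 5 16 8 9 13 12 7 18 19
arr[mid]=4=4: mid=1
end: lo=0, hi=0; arr = 4 11 5 16 8 9 13 12 7 18 19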